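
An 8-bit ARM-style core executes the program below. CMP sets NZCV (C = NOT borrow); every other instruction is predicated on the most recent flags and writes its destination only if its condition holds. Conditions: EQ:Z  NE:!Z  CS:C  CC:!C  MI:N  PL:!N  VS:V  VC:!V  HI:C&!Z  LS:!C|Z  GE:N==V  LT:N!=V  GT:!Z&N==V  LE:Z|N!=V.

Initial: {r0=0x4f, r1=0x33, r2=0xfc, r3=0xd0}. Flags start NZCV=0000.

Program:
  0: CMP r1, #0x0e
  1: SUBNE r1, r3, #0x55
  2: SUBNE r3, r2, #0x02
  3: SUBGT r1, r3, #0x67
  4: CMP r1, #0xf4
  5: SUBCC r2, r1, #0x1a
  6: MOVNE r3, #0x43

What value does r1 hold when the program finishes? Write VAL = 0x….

0: ✓ CMP  NZCV=0010
1: ✓ SUBNE  r1←0x7b
2: ✓ SUBNE  r3←0xfa
3: ✓ SUBGT  r1←0x93
4: ✓ CMP  NZCV=1000
5: ✓ SUBCC  r2←0x79
6: ✓ MOVNE  r3←0x43

VAL = 0x93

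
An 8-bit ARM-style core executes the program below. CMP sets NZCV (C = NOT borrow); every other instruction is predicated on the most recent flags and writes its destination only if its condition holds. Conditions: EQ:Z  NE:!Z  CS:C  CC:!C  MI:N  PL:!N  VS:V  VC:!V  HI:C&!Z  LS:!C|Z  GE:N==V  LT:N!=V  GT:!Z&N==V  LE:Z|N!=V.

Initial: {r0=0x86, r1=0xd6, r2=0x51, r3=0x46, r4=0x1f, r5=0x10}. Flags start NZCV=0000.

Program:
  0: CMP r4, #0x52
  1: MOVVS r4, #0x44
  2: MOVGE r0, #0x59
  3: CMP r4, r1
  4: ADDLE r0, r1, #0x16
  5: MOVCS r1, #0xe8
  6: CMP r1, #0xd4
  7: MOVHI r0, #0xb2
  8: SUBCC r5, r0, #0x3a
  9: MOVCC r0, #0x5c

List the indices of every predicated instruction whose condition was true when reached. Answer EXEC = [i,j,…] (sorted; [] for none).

EXEC = [7]

0: ✓ CMP  NZCV=1000
1: · MOVVS
2: · MOVGE
3: ✓ CMP  NZCV=0000
4: · ADDLE
5: · MOVCS
6: ✓ CMP  NZCV=0010
7: ✓ MOVHI  r0←0xb2
8: · SUBCC
9: · MOVCC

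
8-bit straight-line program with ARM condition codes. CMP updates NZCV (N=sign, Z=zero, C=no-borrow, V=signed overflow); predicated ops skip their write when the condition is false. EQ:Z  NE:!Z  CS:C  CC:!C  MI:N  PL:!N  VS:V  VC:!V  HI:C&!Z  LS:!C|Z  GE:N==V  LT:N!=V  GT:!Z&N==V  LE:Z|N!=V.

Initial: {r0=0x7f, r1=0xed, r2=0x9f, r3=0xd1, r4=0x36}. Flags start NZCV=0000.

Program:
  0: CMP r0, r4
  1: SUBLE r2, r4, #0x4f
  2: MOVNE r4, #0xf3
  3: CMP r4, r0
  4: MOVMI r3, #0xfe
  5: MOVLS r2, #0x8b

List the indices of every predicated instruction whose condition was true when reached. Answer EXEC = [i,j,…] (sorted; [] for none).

0: ✓ CMP  NZCV=0010
1: · SUBLE
2: ✓ MOVNE  r4←0xf3
3: ✓ CMP  NZCV=0011
4: · MOVMI
5: · MOVLS

EXEC = [2]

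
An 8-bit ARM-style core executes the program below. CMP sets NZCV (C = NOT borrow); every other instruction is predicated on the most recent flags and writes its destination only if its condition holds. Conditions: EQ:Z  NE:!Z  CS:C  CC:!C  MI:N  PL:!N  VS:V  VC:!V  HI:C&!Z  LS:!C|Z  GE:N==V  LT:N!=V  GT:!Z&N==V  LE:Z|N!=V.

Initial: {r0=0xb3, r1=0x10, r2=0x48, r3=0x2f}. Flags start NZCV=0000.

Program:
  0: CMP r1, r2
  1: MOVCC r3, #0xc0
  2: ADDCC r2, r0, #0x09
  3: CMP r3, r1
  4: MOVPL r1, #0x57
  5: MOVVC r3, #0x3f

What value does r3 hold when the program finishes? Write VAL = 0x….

VAL = 0x3f

0: ✓ CMP  NZCV=1000
1: ✓ MOVCC  r3←0xc0
2: ✓ ADDCC  r2←0xbc
3: ✓ CMP  NZCV=1010
4: · MOVPL
5: ✓ MOVVC  r3←0x3f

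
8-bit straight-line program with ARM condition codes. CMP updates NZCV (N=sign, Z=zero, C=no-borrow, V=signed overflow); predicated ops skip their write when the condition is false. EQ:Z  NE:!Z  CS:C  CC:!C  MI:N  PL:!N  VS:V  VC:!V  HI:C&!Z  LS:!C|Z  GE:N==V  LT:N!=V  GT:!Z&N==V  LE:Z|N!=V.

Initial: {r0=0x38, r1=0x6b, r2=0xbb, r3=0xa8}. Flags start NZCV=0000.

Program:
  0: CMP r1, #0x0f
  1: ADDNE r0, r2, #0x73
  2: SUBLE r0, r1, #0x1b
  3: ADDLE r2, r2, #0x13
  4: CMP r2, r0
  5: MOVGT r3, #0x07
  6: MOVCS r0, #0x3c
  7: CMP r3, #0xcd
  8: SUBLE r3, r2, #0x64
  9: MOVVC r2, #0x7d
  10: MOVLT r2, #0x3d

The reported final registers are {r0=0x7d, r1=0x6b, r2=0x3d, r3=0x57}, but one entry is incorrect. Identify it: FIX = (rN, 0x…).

0: ✓ CMP  NZCV=0010
1: ✓ ADDNE  r0←0x2e
2: · SUBLE
3: · ADDLE
4: ✓ CMP  NZCV=1010
5: · MOVGT
6: ✓ MOVCS  r0←0x3c
7: ✓ CMP  NZCV=1000
8: ✓ SUBLE  r3←0x57
9: ✓ MOVVC  r2←0x7d
10: ✓ MOVLT  r2←0x3d

FIX = (r0, 0x3c)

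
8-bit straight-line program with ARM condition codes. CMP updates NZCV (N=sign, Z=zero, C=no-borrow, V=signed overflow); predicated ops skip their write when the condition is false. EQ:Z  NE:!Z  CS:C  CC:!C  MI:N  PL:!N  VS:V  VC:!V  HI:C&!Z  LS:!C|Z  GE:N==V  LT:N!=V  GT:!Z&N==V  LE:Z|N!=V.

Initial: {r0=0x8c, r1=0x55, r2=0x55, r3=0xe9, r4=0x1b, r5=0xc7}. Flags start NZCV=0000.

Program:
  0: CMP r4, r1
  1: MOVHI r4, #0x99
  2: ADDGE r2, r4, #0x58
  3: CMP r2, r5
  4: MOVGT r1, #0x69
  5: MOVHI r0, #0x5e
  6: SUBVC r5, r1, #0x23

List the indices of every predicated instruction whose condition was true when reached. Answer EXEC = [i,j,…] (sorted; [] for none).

[0] flags=1000 → (cmp)
[1] flags=1000 HI?F → skip
[2] flags=1000 GE?F → skip
[3] flags=1001 → (cmp)
[4] flags=1001 GT?T → r1=0x69
[5] flags=1001 HI?F → skip
[6] flags=1001 VC?F → skip

EXEC = [4]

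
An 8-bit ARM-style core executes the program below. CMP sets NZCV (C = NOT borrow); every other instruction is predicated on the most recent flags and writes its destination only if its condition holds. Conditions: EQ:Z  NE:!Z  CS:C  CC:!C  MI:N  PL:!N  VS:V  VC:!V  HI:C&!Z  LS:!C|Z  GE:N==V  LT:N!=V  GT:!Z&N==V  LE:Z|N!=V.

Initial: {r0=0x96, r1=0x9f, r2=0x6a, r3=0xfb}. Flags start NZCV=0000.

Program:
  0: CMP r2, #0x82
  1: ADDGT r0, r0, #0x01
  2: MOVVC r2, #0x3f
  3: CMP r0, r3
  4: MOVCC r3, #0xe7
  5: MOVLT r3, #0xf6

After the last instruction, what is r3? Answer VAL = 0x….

[0] flags=1001 → (cmp)
[1] flags=1001 GT?T → r0=0x97
[2] flags=1001 VC?F → skip
[3] flags=1000 → (cmp)
[4] flags=1000 CC?T → r3=0xe7
[5] flags=1000 LT?T → r3=0xf6

VAL = 0xf6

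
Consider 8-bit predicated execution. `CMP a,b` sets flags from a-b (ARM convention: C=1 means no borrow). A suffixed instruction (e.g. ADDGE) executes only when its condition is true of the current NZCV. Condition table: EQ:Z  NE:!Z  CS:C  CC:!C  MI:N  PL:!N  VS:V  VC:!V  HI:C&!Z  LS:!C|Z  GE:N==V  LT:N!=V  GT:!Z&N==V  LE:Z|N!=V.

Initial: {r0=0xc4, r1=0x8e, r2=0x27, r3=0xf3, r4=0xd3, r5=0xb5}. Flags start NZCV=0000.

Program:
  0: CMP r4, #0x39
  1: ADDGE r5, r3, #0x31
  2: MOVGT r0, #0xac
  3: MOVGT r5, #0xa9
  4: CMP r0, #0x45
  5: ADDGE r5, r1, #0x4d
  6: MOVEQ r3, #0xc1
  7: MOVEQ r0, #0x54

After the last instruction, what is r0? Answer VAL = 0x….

0: ✓ CMP  NZCV=1010
1: · ADDGE
2: · MOVGT
3: · MOVGT
4: ✓ CMP  NZCV=0011
5: · ADDGE
6: · MOVEQ
7: · MOVEQ

VAL = 0xc4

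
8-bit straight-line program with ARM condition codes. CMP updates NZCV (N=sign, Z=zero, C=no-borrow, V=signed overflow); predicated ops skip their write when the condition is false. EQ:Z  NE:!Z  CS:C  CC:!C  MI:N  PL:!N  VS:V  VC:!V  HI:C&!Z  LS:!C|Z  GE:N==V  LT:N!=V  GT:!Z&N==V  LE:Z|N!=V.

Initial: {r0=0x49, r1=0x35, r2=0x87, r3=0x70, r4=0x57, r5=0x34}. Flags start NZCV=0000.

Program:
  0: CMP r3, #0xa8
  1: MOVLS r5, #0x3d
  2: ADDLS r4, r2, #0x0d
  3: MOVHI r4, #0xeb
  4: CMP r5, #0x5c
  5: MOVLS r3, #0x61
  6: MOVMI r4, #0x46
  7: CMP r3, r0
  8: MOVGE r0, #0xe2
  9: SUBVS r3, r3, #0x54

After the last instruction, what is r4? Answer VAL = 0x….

0: ✓ CMP  NZCV=1001
1: ✓ MOVLS  r5←0x3d
2: ✓ ADDLS  r4←0x94
3: · MOVHI
4: ✓ CMP  NZCV=1000
5: ✓ MOVLS  r3←0x61
6: ✓ MOVMI  r4←0x46
7: ✓ CMP  NZCV=0010
8: ✓ MOVGE  r0←0xe2
9: · SUBVS

VAL = 0x46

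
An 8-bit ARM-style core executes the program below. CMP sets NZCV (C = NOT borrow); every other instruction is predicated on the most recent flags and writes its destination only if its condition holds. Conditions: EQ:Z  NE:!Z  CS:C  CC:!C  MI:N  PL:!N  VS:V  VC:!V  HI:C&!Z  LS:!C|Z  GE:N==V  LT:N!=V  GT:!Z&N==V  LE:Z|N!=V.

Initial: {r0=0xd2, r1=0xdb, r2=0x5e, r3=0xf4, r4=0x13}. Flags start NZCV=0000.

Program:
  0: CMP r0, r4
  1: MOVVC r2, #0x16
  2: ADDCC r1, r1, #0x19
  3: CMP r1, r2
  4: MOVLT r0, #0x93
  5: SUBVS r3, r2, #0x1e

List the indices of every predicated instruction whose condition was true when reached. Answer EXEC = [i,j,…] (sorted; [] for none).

EXEC = [1,4]

0: ✓ CMP  NZCV=1010
1: ✓ MOVVC  r2←0x16
2: · ADDCC
3: ✓ CMP  NZCV=1010
4: ✓ MOVLT  r0←0x93
5: · SUBVS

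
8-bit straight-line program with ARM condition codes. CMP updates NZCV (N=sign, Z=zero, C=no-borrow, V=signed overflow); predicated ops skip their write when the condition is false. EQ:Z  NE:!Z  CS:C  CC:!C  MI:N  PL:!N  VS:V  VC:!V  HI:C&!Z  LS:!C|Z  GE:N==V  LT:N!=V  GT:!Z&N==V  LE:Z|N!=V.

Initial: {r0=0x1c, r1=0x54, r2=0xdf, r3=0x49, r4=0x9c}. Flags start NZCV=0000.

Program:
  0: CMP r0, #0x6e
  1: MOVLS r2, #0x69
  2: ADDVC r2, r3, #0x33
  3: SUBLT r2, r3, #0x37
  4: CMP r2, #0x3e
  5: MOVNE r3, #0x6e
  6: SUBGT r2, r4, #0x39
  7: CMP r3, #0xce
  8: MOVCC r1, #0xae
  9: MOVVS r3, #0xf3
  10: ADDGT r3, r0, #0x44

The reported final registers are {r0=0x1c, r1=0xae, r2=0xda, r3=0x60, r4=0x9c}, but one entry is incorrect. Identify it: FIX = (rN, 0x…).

FIX = (r2, 0x12)

0: ✓ CMP  NZCV=1000
1: ✓ MOVLS  r2←0x69
2: ✓ ADDVC  r2←0x7c
3: ✓ SUBLT  r2←0x12
4: ✓ CMP  NZCV=1000
5: ✓ MOVNE  r3←0x6e
6: · SUBGT
7: ✓ CMP  NZCV=1001
8: ✓ MOVCC  r1←0xae
9: ✓ MOVVS  r3←0xf3
10: ✓ ADDGT  r3←0x60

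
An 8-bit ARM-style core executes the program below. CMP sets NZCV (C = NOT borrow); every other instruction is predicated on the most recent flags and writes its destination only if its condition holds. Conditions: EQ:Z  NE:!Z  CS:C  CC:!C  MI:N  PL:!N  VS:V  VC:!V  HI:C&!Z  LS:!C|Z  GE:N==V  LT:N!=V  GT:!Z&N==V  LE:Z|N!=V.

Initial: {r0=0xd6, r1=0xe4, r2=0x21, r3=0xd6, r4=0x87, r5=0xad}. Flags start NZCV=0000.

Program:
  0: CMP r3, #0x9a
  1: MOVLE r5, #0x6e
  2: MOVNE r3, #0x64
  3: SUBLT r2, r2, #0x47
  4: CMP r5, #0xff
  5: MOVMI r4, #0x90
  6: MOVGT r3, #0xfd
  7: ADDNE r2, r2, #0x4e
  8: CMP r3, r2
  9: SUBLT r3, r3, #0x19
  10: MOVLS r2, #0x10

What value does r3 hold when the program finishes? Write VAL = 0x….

[0] flags=0010 → (cmp)
[1] flags=0010 LE?F → skip
[2] flags=0010 NE?T → r3=0x64
[3] flags=0010 LT?F → skip
[4] flags=1000 → (cmp)
[5] flags=1000 MI?T → r4=0x90
[6] flags=1000 GT?F → skip
[7] flags=1000 NE?T → r2=0x6f
[8] flags=1000 → (cmp)
[9] flags=1000 LT?T → r3=0x4b
[10] flags=1000 LS?T → r2=0x10

VAL = 0x4b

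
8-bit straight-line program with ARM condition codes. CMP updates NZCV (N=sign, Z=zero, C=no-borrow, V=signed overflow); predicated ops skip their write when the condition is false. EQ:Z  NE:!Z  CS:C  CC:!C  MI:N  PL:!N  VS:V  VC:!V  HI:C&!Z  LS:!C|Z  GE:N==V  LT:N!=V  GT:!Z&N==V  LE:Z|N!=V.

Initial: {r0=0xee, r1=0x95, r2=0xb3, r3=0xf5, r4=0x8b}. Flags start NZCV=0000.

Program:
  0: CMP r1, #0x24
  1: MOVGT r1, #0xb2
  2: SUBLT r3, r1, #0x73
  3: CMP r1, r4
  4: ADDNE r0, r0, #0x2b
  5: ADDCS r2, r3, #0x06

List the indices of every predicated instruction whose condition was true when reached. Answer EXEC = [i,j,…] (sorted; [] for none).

EXEC = [2,4,5]

[0] flags=0011 → (cmp)
[1] flags=0011 GT?F → skip
[2] flags=0011 LT?T → r3=0x22
[3] flags=0010 → (cmp)
[4] flags=0010 NE?T → r0=0x19
[5] flags=0010 CS?T → r2=0x28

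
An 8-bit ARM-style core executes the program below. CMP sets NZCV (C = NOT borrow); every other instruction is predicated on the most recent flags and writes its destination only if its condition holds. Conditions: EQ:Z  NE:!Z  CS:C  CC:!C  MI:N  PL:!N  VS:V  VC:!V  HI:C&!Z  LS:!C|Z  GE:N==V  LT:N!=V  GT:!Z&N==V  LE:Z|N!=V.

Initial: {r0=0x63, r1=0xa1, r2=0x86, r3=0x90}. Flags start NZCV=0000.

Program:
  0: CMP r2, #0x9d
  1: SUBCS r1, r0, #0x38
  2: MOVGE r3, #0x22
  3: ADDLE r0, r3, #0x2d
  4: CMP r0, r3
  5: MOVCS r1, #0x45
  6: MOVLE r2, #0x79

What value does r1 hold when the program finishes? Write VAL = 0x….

VAL = 0x45

[0] flags=1000 → (cmp)
[1] flags=1000 CS?F → skip
[2] flags=1000 GE?F → skip
[3] flags=1000 LE?T → r0=0xbd
[4] flags=0010 → (cmp)
[5] flags=0010 CS?T → r1=0x45
[6] flags=0010 LE?F → skip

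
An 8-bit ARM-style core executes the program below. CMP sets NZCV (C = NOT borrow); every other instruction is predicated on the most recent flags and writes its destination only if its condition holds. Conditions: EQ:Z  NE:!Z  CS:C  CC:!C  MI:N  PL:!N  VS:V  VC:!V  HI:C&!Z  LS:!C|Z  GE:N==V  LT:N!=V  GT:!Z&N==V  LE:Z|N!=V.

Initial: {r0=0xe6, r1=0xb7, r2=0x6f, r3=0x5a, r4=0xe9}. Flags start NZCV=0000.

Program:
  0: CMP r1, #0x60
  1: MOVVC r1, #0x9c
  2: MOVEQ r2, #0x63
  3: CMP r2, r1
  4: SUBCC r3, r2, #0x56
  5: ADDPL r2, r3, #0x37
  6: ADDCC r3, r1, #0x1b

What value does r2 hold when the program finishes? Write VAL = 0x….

0: ✓ CMP  NZCV=0011
1: · MOVVC
2: · MOVEQ
3: ✓ CMP  NZCV=1001
4: ✓ SUBCC  r3←0x19
5: · ADDPL
6: ✓ ADDCC  r3←0xd2

VAL = 0x6f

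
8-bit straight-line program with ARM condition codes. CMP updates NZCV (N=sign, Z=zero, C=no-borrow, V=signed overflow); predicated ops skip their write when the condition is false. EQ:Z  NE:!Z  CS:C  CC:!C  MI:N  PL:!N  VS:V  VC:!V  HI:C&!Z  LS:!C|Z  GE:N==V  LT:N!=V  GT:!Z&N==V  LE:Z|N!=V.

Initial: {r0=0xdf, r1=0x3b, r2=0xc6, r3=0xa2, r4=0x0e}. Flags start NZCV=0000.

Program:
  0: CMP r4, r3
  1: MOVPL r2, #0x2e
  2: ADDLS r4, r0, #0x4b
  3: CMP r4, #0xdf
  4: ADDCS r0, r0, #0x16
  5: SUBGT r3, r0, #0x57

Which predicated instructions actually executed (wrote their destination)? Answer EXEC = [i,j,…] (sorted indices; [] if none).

EXEC = [1,2,5]

[0] flags=0000 → (cmp)
[1] flags=0000 PL?T → r2=0x2e
[2] flags=0000 LS?T → r4=0x2a
[3] flags=0000 → (cmp)
[4] flags=0000 CS?F → skip
[5] flags=0000 GT?T → r3=0x88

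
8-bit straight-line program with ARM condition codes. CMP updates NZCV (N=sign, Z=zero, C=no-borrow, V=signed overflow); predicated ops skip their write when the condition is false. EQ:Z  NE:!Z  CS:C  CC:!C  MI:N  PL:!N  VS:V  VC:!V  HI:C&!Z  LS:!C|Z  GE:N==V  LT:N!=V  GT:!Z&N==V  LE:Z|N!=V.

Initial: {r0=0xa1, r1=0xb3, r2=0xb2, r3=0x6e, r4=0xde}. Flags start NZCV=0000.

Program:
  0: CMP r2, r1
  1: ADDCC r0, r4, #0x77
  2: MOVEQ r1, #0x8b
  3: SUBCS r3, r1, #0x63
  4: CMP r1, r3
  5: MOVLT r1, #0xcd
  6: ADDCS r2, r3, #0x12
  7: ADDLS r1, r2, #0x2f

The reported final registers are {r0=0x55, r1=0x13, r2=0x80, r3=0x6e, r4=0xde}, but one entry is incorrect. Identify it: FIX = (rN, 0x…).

FIX = (r1, 0xcd)

[0] flags=1000 → (cmp)
[1] flags=1000 CC?T → r0=0x55
[2] flags=1000 EQ?F → skip
[3] flags=1000 CS?F → skip
[4] flags=0011 → (cmp)
[5] flags=0011 LT?T → r1=0xcd
[6] flags=0011 CS?T → r2=0x80
[7] flags=0011 LS?F → skip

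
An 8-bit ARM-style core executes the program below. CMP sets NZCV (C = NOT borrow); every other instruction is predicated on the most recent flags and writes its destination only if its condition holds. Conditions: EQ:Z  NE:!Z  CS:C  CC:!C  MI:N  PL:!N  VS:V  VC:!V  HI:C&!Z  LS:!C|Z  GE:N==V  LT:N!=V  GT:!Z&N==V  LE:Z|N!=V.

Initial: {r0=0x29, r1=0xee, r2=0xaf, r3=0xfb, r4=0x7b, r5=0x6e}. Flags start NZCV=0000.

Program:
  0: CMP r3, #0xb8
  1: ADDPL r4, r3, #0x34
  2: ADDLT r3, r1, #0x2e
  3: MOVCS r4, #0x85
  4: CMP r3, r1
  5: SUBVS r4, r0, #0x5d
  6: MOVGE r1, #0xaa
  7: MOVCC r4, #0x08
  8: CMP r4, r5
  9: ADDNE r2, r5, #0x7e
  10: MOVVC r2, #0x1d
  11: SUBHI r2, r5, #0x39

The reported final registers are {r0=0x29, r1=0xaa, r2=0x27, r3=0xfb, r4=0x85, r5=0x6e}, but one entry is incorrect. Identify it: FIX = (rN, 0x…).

FIX = (r2, 0x35)

[0] flags=0010 → (cmp)
[1] flags=0010 PL?T → r4=0x2f
[2] flags=0010 LT?F → skip
[3] flags=0010 CS?T → r4=0x85
[4] flags=0010 → (cmp)
[5] flags=0010 VS?F → skip
[6] flags=0010 GE?T → r1=0xaa
[7] flags=0010 CC?F → skip
[8] flags=0011 → (cmp)
[9] flags=0011 NE?T → r2=0xec
[10] flags=0011 VC?F → skip
[11] flags=0011 HI?T → r2=0x35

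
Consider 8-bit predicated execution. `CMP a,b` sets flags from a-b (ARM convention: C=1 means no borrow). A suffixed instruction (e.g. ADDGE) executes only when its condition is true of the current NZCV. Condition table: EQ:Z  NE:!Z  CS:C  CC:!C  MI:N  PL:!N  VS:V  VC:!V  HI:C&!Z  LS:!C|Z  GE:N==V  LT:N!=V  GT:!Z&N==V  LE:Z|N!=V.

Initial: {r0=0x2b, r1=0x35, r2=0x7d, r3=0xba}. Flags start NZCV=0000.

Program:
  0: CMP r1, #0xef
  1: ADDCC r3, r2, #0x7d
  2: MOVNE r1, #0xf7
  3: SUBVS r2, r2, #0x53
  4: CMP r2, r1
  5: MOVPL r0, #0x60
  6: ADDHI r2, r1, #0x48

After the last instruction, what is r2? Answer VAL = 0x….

[0] flags=0000 → (cmp)
[1] flags=0000 CC?T → r3=0xfa
[2] flags=0000 NE?T → r1=0xf7
[3] flags=0000 VS?F → skip
[4] flags=1001 → (cmp)
[5] flags=1001 PL?F → skip
[6] flags=1001 HI?F → skip

VAL = 0x7d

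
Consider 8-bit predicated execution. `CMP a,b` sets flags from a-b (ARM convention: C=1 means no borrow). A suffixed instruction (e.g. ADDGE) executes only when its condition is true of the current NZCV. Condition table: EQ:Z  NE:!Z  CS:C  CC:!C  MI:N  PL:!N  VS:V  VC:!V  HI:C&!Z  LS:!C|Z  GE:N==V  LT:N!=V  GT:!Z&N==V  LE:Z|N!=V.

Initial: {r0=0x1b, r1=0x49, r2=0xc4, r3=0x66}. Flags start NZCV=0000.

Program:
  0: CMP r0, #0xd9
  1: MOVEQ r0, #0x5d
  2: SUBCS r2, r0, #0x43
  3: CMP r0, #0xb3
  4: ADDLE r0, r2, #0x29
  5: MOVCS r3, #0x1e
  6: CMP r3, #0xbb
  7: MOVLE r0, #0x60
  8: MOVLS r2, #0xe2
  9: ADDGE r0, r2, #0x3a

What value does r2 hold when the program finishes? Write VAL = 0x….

VAL = 0xe2

0: ✓ CMP  NZCV=0000
1: · MOVEQ
2: · SUBCS
3: ✓ CMP  NZCV=0000
4: · ADDLE
5: · MOVCS
6: ✓ CMP  NZCV=1001
7: · MOVLE
8: ✓ MOVLS  r2←0xe2
9: ✓ ADDGE  r0←0x1c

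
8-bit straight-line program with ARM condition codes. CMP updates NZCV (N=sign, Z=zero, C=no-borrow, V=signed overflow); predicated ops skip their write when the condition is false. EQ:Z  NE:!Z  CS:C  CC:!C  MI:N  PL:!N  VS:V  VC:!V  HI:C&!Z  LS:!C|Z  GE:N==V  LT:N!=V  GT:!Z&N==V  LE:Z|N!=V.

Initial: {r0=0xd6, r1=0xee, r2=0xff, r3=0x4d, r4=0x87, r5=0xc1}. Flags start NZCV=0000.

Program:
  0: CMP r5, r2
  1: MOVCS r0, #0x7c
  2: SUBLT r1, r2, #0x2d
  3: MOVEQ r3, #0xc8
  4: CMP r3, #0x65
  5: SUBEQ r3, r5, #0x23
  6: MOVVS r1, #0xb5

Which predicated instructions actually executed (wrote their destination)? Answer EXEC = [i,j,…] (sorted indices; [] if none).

[0] flags=1000 → (cmp)
[1] flags=1000 CS?F → skip
[2] flags=1000 LT?T → r1=0xd2
[3] flags=1000 EQ?F → skip
[4] flags=1000 → (cmp)
[5] flags=1000 EQ?F → skip
[6] flags=1000 VS?F → skip

EXEC = [2]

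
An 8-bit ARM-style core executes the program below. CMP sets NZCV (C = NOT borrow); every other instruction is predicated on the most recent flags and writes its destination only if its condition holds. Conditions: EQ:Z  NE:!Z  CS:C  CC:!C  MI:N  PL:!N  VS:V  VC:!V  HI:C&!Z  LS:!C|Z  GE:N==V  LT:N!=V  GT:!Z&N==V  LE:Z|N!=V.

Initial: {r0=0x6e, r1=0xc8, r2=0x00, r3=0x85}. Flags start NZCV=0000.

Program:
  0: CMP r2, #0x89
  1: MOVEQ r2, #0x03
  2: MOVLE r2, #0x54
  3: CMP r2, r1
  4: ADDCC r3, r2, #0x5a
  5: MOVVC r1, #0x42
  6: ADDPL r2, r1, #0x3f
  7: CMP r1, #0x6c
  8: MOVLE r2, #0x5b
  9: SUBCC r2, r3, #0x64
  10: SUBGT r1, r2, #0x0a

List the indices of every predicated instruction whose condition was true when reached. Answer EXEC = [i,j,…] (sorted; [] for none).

0: ✓ CMP  NZCV=0000
1: · MOVEQ
2: · MOVLE
3: ✓ CMP  NZCV=0000
4: ✓ ADDCC  r3←0x5a
5: ✓ MOVVC  r1←0x42
6: ✓ ADDPL  r2←0x81
7: ✓ CMP  NZCV=1000
8: ✓ MOVLE  r2←0x5b
9: ✓ SUBCC  r2←0xf6
10: · SUBGT

EXEC = [4,5,6,8,9]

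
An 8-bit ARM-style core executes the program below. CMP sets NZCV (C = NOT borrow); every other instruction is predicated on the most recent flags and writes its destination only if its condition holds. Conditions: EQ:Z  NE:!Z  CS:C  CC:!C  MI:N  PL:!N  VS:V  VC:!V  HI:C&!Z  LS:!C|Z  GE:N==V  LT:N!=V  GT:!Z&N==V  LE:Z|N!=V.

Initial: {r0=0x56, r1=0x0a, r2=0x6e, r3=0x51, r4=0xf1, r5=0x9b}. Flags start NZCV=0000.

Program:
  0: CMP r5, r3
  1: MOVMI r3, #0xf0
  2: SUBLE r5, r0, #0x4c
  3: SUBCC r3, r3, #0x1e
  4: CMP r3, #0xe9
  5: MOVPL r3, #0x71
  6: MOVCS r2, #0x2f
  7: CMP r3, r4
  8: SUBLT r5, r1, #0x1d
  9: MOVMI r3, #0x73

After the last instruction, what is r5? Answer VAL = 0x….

VAL = 0x0a

0: ✓ CMP  NZCV=0011
1: · MOVMI
2: ✓ SUBLE  r5←0x0a
3: · SUBCC
4: ✓ CMP  NZCV=0000
5: ✓ MOVPL  r3←0x71
6: · MOVCS
7: ✓ CMP  NZCV=1001
8: · SUBLT
9: ✓ MOVMI  r3←0x73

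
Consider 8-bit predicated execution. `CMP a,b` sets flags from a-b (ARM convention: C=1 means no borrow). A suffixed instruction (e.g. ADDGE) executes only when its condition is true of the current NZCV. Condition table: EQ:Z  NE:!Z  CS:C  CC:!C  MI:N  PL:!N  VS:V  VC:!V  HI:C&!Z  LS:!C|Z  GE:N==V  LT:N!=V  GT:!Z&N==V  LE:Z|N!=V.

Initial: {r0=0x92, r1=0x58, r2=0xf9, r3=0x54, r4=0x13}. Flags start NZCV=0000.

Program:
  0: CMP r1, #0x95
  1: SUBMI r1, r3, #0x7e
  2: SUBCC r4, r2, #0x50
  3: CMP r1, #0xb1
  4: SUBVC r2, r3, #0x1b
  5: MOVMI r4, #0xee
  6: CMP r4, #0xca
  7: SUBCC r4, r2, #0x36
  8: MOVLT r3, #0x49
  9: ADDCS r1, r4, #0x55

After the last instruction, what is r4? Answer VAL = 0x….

[0] flags=1001 → (cmp)
[1] flags=1001 MI?T → r1=0xd6
[2] flags=1001 CC?T → r4=0xa9
[3] flags=0010 → (cmp)
[4] flags=0010 VC?T → r2=0x39
[5] flags=0010 MI?F → skip
[6] flags=1000 → (cmp)
[7] flags=1000 CC?T → r4=0x03
[8] flags=1000 LT?T → r3=0x49
[9] flags=1000 CS?F → skip

VAL = 0x03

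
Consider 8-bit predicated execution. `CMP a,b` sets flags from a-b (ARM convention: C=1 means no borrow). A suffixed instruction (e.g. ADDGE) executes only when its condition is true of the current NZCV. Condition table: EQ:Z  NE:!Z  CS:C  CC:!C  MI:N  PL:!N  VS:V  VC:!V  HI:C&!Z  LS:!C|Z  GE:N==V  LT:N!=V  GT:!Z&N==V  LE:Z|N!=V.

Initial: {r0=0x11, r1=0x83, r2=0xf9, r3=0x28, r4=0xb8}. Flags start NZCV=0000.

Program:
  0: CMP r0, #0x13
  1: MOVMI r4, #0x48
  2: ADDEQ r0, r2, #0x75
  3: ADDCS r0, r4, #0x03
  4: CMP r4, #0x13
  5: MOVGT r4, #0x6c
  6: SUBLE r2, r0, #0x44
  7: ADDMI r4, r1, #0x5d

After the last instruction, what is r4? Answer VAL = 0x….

0: ✓ CMP  NZCV=1000
1: ✓ MOVMI  r4←0x48
2: · ADDEQ
3: · ADDCS
4: ✓ CMP  NZCV=0010
5: ✓ MOVGT  r4←0x6c
6: · SUBLE
7: · ADDMI

VAL = 0x6c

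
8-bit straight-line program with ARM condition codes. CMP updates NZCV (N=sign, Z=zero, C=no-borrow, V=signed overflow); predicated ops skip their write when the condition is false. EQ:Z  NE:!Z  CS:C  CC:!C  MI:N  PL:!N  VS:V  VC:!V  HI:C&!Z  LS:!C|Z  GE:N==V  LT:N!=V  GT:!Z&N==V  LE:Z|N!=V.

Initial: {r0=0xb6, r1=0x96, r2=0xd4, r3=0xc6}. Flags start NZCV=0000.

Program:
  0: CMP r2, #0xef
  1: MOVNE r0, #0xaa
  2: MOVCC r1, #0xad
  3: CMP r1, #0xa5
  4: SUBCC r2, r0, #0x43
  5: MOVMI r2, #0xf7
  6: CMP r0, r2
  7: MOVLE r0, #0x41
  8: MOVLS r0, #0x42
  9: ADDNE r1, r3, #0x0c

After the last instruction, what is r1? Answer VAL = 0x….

[0] flags=1000 → (cmp)
[1] flags=1000 NE?T → r0=0xaa
[2] flags=1000 CC?T → r1=0xad
[3] flags=0010 → (cmp)
[4] flags=0010 CC?F → skip
[5] flags=0010 MI?F → skip
[6] flags=1000 → (cmp)
[7] flags=1000 LE?T → r0=0x41
[8] flags=1000 LS?T → r0=0x42
[9] flags=1000 NE?T → r1=0xd2

VAL = 0xd2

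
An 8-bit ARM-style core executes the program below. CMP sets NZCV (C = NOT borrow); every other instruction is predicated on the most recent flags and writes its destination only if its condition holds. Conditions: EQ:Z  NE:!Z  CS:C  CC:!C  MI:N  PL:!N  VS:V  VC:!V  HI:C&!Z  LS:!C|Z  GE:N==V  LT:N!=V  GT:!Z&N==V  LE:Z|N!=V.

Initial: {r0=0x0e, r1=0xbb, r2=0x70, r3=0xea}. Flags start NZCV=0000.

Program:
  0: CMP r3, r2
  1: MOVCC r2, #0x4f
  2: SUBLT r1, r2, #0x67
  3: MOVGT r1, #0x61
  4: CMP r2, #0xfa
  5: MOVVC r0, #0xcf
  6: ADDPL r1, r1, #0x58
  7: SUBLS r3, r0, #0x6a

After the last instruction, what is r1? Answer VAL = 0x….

VAL = 0x61

0: ✓ CMP  NZCV=0011
1: · MOVCC
2: ✓ SUBLT  r1←0x09
3: · MOVGT
4: ✓ CMP  NZCV=0000
5: ✓ MOVVC  r0←0xcf
6: ✓ ADDPL  r1←0x61
7: ✓ SUBLS  r3←0x65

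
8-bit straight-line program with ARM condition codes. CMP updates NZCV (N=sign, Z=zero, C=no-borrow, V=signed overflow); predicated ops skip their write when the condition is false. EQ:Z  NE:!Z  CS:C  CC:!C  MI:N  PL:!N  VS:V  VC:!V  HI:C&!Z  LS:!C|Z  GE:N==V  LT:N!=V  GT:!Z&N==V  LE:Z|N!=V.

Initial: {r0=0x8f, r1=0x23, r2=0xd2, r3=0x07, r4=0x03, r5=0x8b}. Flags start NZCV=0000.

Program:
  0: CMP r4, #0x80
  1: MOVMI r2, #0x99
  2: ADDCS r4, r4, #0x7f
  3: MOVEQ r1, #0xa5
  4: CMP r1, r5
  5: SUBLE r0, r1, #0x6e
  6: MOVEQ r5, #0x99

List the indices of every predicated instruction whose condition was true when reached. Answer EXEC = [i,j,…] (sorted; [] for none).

EXEC = [1]

0: ✓ CMP  NZCV=1001
1: ✓ MOVMI  r2←0x99
2: · ADDCS
3: · MOVEQ
4: ✓ CMP  NZCV=1001
5: · SUBLE
6: · MOVEQ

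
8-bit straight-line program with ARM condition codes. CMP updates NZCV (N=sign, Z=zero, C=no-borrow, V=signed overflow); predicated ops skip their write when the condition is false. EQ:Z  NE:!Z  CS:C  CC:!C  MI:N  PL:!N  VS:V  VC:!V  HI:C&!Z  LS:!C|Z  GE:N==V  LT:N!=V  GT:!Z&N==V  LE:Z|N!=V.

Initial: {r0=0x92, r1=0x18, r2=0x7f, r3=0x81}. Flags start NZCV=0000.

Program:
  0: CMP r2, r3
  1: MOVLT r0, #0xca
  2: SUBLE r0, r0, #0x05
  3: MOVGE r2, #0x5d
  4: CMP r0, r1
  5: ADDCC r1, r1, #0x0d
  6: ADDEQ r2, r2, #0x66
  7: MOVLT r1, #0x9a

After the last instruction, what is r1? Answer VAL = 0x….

[0] flags=1001 → (cmp)
[1] flags=1001 LT?F → skip
[2] flags=1001 LE?F → skip
[3] flags=1001 GE?T → r2=0x5d
[4] flags=0011 → (cmp)
[5] flags=0011 CC?F → skip
[6] flags=0011 EQ?F → skip
[7] flags=0011 LT?T → r1=0x9a

VAL = 0x9a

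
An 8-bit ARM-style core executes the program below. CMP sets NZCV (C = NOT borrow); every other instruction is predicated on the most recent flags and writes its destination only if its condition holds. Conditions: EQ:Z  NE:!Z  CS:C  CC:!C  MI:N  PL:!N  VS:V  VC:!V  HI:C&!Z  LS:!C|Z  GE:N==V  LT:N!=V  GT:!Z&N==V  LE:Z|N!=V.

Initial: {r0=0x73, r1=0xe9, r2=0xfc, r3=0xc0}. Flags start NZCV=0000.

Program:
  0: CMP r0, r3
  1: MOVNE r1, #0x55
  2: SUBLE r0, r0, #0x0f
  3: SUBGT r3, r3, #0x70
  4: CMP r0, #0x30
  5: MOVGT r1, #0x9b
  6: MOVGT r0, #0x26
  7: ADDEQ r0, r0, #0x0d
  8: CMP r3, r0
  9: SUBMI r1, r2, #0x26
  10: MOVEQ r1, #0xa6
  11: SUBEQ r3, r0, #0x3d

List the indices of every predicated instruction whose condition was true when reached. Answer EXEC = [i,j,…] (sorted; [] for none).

[0] flags=1001 → (cmp)
[1] flags=1001 NE?T → r1=0x55
[2] flags=1001 LE?F → skip
[3] flags=1001 GT?T → r3=0x50
[4] flags=0010 → (cmp)
[5] flags=0010 GT?T → r1=0x9b
[6] flags=0010 GT?T → r0=0x26
[7] flags=0010 EQ?F → skip
[8] flags=0010 → (cmp)
[9] flags=0010 MI?F → skip
[10] flags=0010 EQ?F → skip
[11] flags=0010 EQ?F → skip

EXEC = [1,3,5,6]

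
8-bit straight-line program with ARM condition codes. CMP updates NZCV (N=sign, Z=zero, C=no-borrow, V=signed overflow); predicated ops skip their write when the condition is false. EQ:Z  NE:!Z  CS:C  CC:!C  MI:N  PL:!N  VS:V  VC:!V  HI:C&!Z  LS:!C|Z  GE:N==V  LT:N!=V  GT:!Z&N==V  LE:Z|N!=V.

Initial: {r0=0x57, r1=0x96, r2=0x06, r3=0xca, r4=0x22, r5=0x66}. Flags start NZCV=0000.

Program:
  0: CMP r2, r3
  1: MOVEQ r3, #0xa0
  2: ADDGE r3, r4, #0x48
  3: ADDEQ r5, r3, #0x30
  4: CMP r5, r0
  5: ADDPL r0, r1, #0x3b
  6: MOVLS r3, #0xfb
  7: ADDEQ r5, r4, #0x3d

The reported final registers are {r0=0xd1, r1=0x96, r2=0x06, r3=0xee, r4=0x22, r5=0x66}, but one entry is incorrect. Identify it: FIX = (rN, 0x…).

[0] flags=0000 → (cmp)
[1] flags=0000 EQ?F → skip
[2] flags=0000 GE?T → r3=0x6a
[3] flags=0000 EQ?F → skip
[4] flags=0010 → (cmp)
[5] flags=0010 PL?T → r0=0xd1
[6] flags=0010 LS?F → skip
[7] flags=0010 EQ?F → skip

FIX = (r3, 0x6a)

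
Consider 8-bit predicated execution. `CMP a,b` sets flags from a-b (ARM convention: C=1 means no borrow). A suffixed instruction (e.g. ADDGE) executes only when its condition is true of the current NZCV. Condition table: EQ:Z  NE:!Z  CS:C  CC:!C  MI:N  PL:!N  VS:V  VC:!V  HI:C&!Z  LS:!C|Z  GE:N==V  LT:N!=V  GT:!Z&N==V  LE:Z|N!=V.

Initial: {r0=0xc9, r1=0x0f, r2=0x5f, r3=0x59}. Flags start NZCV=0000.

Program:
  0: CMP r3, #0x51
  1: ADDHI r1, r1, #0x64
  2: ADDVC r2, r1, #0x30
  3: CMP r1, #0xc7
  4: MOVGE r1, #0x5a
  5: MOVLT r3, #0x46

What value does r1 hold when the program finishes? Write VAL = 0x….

0: ✓ CMP  NZCV=0010
1: ✓ ADDHI  r1←0x73
2: ✓ ADDVC  r2←0xa3
3: ✓ CMP  NZCV=1001
4: ✓ MOVGE  r1←0x5a
5: · MOVLT

VAL = 0x5a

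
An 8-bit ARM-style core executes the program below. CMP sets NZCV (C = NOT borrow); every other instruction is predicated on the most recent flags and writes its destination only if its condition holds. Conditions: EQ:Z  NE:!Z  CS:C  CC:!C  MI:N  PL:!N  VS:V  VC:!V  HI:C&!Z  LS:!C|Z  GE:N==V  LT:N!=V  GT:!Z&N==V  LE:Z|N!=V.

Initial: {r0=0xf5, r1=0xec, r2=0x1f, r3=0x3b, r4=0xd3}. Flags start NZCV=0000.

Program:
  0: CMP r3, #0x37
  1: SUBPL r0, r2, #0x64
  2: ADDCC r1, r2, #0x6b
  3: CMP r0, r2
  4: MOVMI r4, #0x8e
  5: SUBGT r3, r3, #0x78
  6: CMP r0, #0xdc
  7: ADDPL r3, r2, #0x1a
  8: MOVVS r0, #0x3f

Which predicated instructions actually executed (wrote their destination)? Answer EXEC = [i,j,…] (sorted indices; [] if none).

EXEC = [1,4]

[0] flags=0010 → (cmp)
[1] flags=0010 PL?T → r0=0xbb
[2] flags=0010 CC?F → skip
[3] flags=1010 → (cmp)
[4] flags=1010 MI?T → r4=0x8e
[5] flags=1010 GT?F → skip
[6] flags=1000 → (cmp)
[7] flags=1000 PL?F → skip
[8] flags=1000 VS?F → skip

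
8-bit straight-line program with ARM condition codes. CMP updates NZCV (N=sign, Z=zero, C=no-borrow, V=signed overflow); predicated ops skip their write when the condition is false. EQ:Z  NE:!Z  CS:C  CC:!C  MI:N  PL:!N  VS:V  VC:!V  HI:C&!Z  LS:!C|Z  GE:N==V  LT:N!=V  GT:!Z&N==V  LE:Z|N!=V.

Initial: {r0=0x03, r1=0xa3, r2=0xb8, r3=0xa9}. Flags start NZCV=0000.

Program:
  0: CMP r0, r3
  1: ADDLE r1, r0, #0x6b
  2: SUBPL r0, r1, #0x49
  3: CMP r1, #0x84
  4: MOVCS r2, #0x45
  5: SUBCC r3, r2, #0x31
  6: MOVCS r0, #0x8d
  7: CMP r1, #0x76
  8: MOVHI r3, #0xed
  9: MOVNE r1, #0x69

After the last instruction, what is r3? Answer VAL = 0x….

VAL = 0xed

0: ✓ CMP  NZCV=0000
1: · ADDLE
2: ✓ SUBPL  r0←0x5a
3: ✓ CMP  NZCV=0010
4: ✓ MOVCS  r2←0x45
5: · SUBCC
6: ✓ MOVCS  r0←0x8d
7: ✓ CMP  NZCV=0011
8: ✓ MOVHI  r3←0xed
9: ✓ MOVNE  r1←0x69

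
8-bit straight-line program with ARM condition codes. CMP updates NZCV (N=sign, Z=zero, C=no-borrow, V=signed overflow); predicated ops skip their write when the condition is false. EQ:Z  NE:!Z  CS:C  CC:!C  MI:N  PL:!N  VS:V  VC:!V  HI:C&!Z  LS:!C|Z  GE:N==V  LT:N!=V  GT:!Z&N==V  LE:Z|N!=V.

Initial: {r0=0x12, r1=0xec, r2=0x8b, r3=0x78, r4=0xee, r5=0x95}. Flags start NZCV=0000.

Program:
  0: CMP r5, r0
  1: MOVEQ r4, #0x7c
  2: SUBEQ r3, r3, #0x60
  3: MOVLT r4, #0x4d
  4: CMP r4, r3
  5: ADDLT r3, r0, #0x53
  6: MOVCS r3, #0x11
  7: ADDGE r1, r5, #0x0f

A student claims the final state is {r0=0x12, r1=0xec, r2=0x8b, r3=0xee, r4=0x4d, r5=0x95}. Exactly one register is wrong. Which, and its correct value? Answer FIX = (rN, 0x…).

FIX = (r3, 0x65)

[0] flags=1010 → (cmp)
[1] flags=1010 EQ?F → skip
[2] flags=1010 EQ?F → skip
[3] flags=1010 LT?T → r4=0x4d
[4] flags=1000 → (cmp)
[5] flags=1000 LT?T → r3=0x65
[6] flags=1000 CS?F → skip
[7] flags=1000 GE?F → skip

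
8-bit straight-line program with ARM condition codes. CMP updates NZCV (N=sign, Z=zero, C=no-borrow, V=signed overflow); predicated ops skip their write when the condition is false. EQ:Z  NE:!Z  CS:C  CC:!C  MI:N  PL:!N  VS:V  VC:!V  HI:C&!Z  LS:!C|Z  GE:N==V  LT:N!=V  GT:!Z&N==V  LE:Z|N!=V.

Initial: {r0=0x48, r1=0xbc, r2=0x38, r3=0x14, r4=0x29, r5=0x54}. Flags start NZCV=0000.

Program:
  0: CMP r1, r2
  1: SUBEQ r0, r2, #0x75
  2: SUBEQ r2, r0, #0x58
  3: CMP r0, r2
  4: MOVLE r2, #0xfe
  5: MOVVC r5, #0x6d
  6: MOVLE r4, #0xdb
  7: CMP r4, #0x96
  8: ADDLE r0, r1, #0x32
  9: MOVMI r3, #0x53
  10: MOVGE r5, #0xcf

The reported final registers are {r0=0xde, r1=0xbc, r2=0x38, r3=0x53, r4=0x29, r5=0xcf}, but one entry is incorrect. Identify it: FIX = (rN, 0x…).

[0] flags=1010 → (cmp)
[1] flags=1010 EQ?F → skip
[2] flags=1010 EQ?F → skip
[3] flags=0010 → (cmp)
[4] flags=0010 LE?F → skip
[5] flags=0010 VC?T → r5=0x6d
[6] flags=0010 LE?F → skip
[7] flags=1001 → (cmp)
[8] flags=1001 LE?F → skip
[9] flags=1001 MI?T → r3=0x53
[10] flags=1001 GE?T → r5=0xcf

FIX = (r0, 0x48)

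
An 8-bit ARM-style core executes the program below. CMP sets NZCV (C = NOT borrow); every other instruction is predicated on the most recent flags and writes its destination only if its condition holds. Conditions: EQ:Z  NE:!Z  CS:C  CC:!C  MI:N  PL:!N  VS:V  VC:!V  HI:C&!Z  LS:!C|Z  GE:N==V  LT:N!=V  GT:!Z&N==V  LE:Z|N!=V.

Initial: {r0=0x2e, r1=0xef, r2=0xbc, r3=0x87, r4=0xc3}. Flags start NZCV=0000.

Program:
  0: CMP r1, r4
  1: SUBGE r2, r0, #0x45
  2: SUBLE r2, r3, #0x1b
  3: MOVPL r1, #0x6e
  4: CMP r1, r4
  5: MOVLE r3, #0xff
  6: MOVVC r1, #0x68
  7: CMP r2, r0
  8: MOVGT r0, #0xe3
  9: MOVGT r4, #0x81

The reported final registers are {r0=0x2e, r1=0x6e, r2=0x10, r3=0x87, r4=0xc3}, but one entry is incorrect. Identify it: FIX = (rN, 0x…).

[0] flags=0010 → (cmp)
[1] flags=0010 GE?T → r2=0xe9
[2] flags=0010 LE?F → skip
[3] flags=0010 PL?T → r1=0x6e
[4] flags=1001 → (cmp)
[5] flags=1001 LE?F → skip
[6] flags=1001 VC?F → skip
[7] flags=1010 → (cmp)
[8] flags=1010 GT?F → skip
[9] flags=1010 GT?F → skip

FIX = (r2, 0xe9)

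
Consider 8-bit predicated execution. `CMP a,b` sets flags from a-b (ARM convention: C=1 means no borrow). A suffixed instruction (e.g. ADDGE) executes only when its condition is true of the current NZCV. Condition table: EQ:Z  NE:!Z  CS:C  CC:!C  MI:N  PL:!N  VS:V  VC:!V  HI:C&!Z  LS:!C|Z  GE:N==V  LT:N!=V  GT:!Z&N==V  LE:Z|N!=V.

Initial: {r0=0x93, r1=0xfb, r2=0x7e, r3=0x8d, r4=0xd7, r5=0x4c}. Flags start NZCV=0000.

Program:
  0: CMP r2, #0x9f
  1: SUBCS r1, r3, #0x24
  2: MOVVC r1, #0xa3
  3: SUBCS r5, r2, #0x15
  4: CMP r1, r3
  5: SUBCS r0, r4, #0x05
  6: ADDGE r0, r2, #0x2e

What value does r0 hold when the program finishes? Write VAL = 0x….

VAL = 0xac

0: ✓ CMP  NZCV=1001
1: · SUBCS
2: · MOVVC
3: · SUBCS
4: ✓ CMP  NZCV=0010
5: ✓ SUBCS  r0←0xd2
6: ✓ ADDGE  r0←0xac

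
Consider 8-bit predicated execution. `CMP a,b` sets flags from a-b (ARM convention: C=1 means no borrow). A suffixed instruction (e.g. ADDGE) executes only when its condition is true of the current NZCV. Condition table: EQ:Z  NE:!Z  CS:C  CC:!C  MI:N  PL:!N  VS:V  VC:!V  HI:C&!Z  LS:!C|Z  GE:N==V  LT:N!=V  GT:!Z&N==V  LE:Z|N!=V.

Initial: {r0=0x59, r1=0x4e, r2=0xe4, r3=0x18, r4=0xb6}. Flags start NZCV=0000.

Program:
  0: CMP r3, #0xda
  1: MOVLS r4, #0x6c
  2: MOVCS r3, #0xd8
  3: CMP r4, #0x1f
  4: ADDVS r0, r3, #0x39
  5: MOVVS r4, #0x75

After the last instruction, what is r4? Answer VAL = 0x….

[0] flags=0000 → (cmp)
[1] flags=0000 LS?T → r4=0x6c
[2] flags=0000 CS?F → skip
[3] flags=0010 → (cmp)
[4] flags=0010 VS?F → skip
[5] flags=0010 VS?F → skip

VAL = 0x6c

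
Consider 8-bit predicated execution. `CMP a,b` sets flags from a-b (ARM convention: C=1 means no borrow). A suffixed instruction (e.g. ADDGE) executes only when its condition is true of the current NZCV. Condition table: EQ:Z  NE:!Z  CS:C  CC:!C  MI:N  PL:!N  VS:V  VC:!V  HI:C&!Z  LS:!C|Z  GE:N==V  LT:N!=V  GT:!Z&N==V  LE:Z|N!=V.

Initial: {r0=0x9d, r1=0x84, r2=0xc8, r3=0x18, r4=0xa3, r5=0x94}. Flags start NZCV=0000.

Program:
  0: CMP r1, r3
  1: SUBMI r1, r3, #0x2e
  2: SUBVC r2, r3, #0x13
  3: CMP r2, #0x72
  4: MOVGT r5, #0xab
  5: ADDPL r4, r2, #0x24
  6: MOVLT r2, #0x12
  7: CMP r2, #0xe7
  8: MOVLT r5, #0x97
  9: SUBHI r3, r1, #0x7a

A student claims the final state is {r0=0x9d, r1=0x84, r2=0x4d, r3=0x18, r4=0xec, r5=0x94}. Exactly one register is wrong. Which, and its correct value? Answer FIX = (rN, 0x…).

FIX = (r2, 0x12)

0: ✓ CMP  NZCV=0011
1: · SUBMI
2: · SUBVC
3: ✓ CMP  NZCV=0011
4: · MOVGT
5: ✓ ADDPL  r4←0xec
6: ✓ MOVLT  r2←0x12
7: ✓ CMP  NZCV=0000
8: · MOVLT
9: · SUBHI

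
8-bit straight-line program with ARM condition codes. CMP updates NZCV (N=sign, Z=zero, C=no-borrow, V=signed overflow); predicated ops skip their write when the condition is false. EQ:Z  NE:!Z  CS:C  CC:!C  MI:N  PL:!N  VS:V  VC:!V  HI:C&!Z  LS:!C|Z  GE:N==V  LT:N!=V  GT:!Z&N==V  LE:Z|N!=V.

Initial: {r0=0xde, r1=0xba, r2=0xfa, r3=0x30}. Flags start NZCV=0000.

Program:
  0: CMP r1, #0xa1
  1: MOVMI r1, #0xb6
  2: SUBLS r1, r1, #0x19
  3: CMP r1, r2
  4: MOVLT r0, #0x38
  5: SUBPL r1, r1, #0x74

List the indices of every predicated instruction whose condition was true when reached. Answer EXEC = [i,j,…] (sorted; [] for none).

0: ✓ CMP  NZCV=0010
1: · MOVMI
2: · SUBLS
3: ✓ CMP  NZCV=1000
4: ✓ MOVLT  r0←0x38
5: · SUBPL

EXEC = [4]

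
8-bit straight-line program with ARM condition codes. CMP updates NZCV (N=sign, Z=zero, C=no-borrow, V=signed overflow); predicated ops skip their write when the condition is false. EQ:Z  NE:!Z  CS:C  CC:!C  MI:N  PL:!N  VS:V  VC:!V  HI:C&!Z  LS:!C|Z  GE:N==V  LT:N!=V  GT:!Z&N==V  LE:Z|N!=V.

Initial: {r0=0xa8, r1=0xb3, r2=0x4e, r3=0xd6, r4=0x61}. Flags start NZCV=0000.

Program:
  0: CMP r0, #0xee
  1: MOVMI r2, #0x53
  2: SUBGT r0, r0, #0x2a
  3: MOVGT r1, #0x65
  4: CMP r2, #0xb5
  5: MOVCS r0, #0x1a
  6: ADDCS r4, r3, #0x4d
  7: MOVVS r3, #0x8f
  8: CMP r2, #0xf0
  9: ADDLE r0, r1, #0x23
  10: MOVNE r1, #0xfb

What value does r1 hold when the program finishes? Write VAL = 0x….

VAL = 0xfb

[0] flags=1000 → (cmp)
[1] flags=1000 MI?T → r2=0x53
[2] flags=1000 GT?F → skip
[3] flags=1000 GT?F → skip
[4] flags=1001 → (cmp)
[5] flags=1001 CS?F → skip
[6] flags=1001 CS?F → skip
[7] flags=1001 VS?T → r3=0x8f
[8] flags=0000 → (cmp)
[9] flags=0000 LE?F → skip
[10] flags=0000 NE?T → r1=0xfb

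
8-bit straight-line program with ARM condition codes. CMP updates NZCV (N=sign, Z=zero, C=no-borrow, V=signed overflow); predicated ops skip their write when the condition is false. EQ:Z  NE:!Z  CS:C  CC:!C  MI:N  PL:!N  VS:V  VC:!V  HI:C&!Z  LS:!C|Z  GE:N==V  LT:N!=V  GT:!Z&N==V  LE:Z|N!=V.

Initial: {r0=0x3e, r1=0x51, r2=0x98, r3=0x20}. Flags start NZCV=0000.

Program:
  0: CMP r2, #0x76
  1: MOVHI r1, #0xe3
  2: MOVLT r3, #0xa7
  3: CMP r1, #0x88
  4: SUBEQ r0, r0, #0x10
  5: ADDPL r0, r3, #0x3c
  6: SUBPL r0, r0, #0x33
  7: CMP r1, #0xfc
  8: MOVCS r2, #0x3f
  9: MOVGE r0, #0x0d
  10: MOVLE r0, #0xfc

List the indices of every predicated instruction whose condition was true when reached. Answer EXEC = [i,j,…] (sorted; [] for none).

EXEC = [1,2,5,6,10]

0: ✓ CMP  NZCV=0011
1: ✓ MOVHI  r1←0xe3
2: ✓ MOVLT  r3←0xa7
3: ✓ CMP  NZCV=0010
4: · SUBEQ
5: ✓ ADDPL  r0←0xe3
6: ✓ SUBPL  r0←0xb0
7: ✓ CMP  NZCV=1000
8: · MOVCS
9: · MOVGE
10: ✓ MOVLE  r0←0xfc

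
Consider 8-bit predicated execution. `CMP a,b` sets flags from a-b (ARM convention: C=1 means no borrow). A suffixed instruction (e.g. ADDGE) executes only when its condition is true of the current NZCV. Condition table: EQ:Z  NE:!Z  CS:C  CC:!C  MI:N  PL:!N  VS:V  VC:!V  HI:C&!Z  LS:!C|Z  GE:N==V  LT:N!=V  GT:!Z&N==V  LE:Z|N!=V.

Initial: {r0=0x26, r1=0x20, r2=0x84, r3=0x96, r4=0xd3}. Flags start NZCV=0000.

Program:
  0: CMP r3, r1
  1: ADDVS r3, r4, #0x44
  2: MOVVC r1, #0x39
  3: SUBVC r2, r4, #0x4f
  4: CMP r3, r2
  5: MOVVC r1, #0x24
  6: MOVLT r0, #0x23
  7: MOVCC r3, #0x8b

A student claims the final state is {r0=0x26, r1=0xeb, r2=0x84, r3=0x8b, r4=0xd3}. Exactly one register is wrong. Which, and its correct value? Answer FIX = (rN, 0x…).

0: ✓ CMP  NZCV=0011
1: ✓ ADDVS  r3←0x17
2: · MOVVC
3: · SUBVC
4: ✓ CMP  NZCV=1001
5: · MOVVC
6: · MOVLT
7: ✓ MOVCC  r3←0x8b

FIX = (r1, 0x20)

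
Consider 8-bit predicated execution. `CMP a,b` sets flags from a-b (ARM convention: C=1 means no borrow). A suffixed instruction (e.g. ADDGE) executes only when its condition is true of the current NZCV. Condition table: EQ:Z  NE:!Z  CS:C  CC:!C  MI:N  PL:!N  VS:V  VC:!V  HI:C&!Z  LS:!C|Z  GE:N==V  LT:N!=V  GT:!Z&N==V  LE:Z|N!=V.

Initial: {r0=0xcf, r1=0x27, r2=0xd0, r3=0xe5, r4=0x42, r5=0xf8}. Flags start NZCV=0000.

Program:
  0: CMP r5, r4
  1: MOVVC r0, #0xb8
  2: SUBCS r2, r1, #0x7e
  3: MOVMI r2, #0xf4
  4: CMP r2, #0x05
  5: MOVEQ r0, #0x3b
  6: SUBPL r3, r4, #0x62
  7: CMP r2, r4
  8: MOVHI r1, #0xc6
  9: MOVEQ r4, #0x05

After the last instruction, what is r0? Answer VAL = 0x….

0: ✓ CMP  NZCV=1010
1: ✓ MOVVC  r0←0xb8
2: ✓ SUBCS  r2←0xa9
3: ✓ MOVMI  r2←0xf4
4: ✓ CMP  NZCV=1010
5: · MOVEQ
6: · SUBPL
7: ✓ CMP  NZCV=1010
8: ✓ MOVHI  r1←0xc6
9: · MOVEQ

VAL = 0xb8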